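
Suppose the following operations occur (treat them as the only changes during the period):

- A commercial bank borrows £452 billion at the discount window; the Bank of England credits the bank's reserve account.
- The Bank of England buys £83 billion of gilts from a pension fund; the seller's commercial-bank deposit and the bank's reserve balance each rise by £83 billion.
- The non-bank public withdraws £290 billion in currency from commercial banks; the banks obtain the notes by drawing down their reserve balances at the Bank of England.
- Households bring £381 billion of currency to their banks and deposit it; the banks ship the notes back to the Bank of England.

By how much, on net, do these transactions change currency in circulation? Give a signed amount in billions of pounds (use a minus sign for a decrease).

Discount-window loan £452 billion: no currency enters or leaves circulation → 0.
Asset purchase (from non-banks) £83 billion: no currency enters or leaves circulation → 0.
Currency withdrawal £290 billion: notes leave the central bank → +£290B.
Currency deposit £381 billion: notes return to the central bank → −£381B.
Net: 0 + 0 + 290 − 381 = -£91 billion.

-£91 billion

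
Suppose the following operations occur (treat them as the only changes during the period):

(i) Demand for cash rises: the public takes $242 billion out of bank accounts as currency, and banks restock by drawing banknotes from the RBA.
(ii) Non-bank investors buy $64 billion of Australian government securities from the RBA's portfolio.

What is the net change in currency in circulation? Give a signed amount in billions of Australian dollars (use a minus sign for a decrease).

+$242 billion

RBA balance sheet:
  Assets:      Securities −$64B
  Liabilities: Bank reserves −$306B, Currency in circulation +$242B
Commercial banking system:
  Assets:      Reserves at CB −$306B
  Liabilities: Checkable deposits −$306B
So the change in currency in circulation is +$242 billion.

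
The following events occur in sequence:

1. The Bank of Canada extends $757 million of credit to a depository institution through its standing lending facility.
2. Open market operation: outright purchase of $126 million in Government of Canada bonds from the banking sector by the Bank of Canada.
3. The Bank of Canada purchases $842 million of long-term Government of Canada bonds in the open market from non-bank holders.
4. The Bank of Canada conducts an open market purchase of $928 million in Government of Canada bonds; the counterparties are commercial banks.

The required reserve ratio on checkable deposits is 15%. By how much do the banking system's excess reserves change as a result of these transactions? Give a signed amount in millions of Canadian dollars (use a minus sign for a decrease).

+$2526.7 million

Discount-window loan $757 million: reserves +$757M, deposits 0.
OMO purchase (from banks) $126 million: reserves +$126M, deposits 0.
Asset purchase (from non-banks) $842 million: reserves +$842M, deposits +$842M.
OMO purchase (from banks) $928 million: reserves +$928M, deposits 0.
Totals: Δreserves = +$2653M, Δdeposits = +$842M.
Δrequired reserves = 15% × +$842M = +$126.3M.
Δexcess reserves = Δreserves − Δrequired = +$2653M − (+$126.3M) = +$2526.7 million.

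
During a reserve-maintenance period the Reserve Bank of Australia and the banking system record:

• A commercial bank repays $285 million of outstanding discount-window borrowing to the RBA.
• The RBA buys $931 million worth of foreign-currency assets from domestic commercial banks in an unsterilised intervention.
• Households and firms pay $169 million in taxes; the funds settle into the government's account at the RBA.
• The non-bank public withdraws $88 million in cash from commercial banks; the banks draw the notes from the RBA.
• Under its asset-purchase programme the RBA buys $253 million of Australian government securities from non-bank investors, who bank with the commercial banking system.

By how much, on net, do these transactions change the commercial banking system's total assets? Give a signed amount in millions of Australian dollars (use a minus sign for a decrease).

RBA balance sheet:
  Assets:      Securities +$253M, Loans to banks −$285M, Foreign assets +$931M
  Liabilities: Bank reserves +$642M, Currency in circulation +$88M, Government deposits +$169M
Commercial banking system:
  Assets:      Reserves at CB +$642M, Foreign assets −$931M
  Liabilities: Checkable deposits −$4M, Borrowings from CB −$285M
Change in total bank assets = -$289 million.

-$289 million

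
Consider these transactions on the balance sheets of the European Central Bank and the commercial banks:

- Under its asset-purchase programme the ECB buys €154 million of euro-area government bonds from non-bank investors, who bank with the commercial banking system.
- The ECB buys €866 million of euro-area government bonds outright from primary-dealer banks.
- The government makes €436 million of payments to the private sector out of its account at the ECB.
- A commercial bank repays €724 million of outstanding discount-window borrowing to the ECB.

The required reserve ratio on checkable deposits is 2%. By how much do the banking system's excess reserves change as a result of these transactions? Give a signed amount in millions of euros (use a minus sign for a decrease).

+€720.2 million

Asset purchase (from non-banks) €154 million: reserves +€154M, deposits +€154M.
OMO purchase (from banks) €866 million: reserves +€866M, deposits 0.
Government spending €436 million: reserves +€436M, deposits +€436M.
Discount-window repayment €724 million: reserves −€724M, deposits 0.
Totals: Δreserves = +€732M, Δdeposits = +€590M.
Δrequired reserves = 2% × +€590M = +€11.8M.
Δexcess reserves = Δreserves − Δrequired = +€732M − (+€11.8M) = +€720.2 million.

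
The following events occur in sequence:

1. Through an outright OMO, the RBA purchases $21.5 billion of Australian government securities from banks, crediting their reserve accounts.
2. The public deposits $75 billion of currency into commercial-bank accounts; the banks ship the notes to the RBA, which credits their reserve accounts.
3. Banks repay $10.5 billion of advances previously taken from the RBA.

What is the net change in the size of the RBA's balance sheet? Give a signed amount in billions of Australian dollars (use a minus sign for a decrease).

OMO purchase (from banks) $21.5 billion: an RBA asset is acquired → +$21.5B.
Currency deposit $75 billion: only the composition of liabilities changes → 0.
Discount-window repayment $10.5 billion: an RBA asset is shed → −$10.5B.
Net: 21.5 + 0 − 10.5 = +$11 billion.

+$11 billion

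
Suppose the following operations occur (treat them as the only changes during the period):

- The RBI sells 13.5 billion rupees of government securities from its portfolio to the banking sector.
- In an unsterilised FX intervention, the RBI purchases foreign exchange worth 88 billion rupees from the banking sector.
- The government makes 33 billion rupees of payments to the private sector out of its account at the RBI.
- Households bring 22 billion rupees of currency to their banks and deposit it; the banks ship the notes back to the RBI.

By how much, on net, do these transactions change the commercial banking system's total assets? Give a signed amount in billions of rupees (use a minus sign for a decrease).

+55 billion

RBI balance sheet:
  Assets:      Securities −13.5B, Foreign assets +88B
  Liabilities: Bank reserves +129.5B, Currency in circulation −22B, Government deposits −33B
Commercial banking system:
  Assets:      Reserves at CB +129.5B, Securities +13.5B, Foreign assets −88B
  Liabilities: Checkable deposits +55B
Change in total bank assets = +55 billion.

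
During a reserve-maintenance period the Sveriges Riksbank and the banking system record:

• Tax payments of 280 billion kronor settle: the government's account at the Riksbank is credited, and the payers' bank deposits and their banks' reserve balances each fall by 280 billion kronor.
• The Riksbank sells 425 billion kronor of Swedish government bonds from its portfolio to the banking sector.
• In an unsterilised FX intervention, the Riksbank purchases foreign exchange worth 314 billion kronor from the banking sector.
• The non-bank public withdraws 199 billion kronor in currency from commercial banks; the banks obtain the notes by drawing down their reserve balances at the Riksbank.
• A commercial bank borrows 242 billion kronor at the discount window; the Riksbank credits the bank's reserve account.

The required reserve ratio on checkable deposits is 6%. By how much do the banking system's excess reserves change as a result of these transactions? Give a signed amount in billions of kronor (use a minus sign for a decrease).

-319.26 billion

Government account inflow 280 billion kronor: reserves −280B, deposits −280B.
OMO sale (to banks) 425 billion kronor: reserves −425B, deposits 0.
FX purchase 314 billion kronor: reserves +314B, deposits 0.
Currency withdrawal 199 billion kronor: reserves −199B, deposits −199B.
Discount-window loan 242 billion kronor: reserves +242B, deposits 0.
Totals: Δreserves = −348B, Δdeposits = −479B.
Δrequired reserves = 6% × −479B = −28.74B.
Δexcess reserves = Δreserves − Δrequired = −348B − (−28.74B) = -319.26 billion.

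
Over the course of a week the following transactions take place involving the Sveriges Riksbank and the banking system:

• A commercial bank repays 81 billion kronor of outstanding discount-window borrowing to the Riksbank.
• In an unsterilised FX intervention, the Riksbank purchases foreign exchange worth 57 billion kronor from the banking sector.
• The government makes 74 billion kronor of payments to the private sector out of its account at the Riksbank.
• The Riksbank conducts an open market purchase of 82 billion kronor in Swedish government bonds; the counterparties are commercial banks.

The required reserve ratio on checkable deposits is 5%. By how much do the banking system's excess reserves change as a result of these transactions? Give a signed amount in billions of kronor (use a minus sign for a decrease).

Discount-window repayment 81 billion kronor: reserves −81B, deposits 0.
FX purchase 57 billion kronor: reserves +57B, deposits 0.
Government spending 74 billion kronor: reserves +74B, deposits +74B.
OMO purchase (from banks) 82 billion kronor: reserves +82B, deposits 0.
Totals: Δreserves = +132B, Δdeposits = +74B.
Δrequired reserves = 5% × +74B = +3.7B.
Δexcess reserves = Δreserves − Δrequired = +132B − (+3.7B) = +128.3 billion.

+128.3 billion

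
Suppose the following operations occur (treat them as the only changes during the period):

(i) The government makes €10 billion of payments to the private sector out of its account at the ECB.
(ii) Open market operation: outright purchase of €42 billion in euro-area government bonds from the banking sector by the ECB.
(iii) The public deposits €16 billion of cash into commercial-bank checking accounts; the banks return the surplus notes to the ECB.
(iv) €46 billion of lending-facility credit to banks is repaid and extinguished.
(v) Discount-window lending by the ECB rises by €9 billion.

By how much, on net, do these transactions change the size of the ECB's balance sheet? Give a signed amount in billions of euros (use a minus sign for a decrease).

ECB balance sheet:
  Assets:      Securities +€42B, Loans to banks −€37B
  Liabilities: Bank reserves +€31B, Currency in circulation −€16B, Government deposits −€10B
Commercial banking system:
  Assets:      Reserves at CB +€31B, Securities −€42B
  Liabilities: Checkable deposits +€26B, Borrowings from CB −€37B
Change in total ECB assets = +€5 billion.

+€5 billion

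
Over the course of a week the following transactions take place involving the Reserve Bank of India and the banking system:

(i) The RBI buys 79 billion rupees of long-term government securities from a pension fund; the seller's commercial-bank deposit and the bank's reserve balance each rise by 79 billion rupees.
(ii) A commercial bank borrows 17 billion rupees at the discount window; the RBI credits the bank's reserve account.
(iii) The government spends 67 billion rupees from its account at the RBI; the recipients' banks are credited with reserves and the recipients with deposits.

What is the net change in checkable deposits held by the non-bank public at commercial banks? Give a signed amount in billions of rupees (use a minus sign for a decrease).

RBI balance sheet:
  Assets:      Securities +79B, Loans to banks +17B
  Liabilities: Bank reserves +163B, Government deposits −67B
Commercial banking system:
  Assets:      Reserves at CB +163B
  Liabilities: Checkable deposits +146B, Borrowings from CB +17B
So the change in checkable deposits held by the non-bank public at commercial banks is +146 billion.

+146 billion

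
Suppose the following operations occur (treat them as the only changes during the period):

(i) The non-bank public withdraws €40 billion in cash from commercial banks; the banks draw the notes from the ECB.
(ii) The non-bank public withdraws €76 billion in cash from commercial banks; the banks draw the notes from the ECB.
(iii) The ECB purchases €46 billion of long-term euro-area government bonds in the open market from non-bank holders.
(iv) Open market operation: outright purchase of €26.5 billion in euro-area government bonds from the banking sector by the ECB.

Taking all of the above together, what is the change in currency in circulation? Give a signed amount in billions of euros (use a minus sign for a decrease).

Currency withdrawal €40 billion: notes leave the central bank → +€40B.
Currency withdrawal €76 billion: notes leave the central bank → +€76B.
Asset purchase (from non-banks) €46 billion: no currency enters or leaves circulation → 0.
OMO purchase (from banks) €26.5 billion: no currency enters or leaves circulation → 0.
Net: 40 + 76 + 0 + 0 = +€116 billion.

+€116 billion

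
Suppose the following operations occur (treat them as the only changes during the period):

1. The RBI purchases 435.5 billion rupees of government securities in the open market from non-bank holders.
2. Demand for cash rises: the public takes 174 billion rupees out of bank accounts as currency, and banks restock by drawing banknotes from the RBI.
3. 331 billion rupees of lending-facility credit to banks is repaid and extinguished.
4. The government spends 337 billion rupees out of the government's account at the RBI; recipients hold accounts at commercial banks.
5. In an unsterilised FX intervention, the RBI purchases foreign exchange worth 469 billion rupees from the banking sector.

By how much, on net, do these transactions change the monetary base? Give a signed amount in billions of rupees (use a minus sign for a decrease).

+910.5 billion

RBI balance sheet:
  Assets:      Securities +435.5B, Loans to banks −331B, Foreign assets +469B
  Liabilities: Bank reserves +736.5B, Currency in circulation +174B, Government deposits −337B
Commercial banking system:
  Assets:      Reserves at CB +736.5B, Foreign assets −469B
  Liabilities: Checkable deposits +598.5B, Borrowings from CB −331B
Monetary base = currency + reserves: +174B + (+736.5B) = +910.5 billion.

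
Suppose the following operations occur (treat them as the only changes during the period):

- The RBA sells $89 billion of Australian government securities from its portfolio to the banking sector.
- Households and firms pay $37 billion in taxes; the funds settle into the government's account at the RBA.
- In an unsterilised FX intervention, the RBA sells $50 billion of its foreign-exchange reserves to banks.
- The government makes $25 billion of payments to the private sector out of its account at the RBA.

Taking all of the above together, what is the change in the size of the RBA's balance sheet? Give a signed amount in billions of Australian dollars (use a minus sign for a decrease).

-$139 billion

RBA balance sheet:
  Assets:      Securities −$89B, Foreign assets −$50B
  Liabilities: Bank reserves −$151B, Government deposits +$12B
Change in total RBA assets = -$139 billion.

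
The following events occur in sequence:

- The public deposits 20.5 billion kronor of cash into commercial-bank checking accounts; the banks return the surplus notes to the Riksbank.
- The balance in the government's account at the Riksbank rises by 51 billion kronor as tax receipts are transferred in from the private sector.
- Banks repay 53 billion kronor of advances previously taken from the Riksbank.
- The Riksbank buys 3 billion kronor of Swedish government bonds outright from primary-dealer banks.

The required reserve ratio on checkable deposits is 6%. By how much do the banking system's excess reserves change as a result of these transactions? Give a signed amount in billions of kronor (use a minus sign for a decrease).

Currency deposit 20.5 billion kronor: reserves +20.5B, deposits +20.5B.
Government account inflow 51 billion kronor: reserves −51B, deposits −51B.
Discount-window repayment 53 billion kronor: reserves −53B, deposits 0.
OMO purchase (from banks) 3 billion kronor: reserves +3B, deposits 0.
Totals: Δreserves = −80.5B, Δdeposits = −30.5B.
Δrequired reserves = 6% × −30.5B = −1.83B.
Δexcess reserves = Δreserves − Δrequired = −80.5B − (−1.83B) = -78.67 billion.

-78.67 billion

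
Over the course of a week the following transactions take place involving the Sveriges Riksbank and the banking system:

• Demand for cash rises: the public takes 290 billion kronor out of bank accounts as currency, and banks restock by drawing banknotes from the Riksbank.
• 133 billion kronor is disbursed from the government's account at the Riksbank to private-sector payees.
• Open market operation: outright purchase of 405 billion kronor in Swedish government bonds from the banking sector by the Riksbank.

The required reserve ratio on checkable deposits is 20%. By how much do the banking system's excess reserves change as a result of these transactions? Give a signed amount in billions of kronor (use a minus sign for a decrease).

+279.4 billion

Currency withdrawal 290 billion kronor: reserves −290B, deposits −290B.
Government spending 133 billion kronor: reserves +133B, deposits +133B.
OMO purchase (from banks) 405 billion kronor: reserves +405B, deposits 0.
Totals: Δreserves = +248B, Δdeposits = −157B.
Δrequired reserves = 20% × −157B = −31.4B.
Δexcess reserves = Δreserves − Δrequired = +248B − (−31.4B) = +279.4 billion.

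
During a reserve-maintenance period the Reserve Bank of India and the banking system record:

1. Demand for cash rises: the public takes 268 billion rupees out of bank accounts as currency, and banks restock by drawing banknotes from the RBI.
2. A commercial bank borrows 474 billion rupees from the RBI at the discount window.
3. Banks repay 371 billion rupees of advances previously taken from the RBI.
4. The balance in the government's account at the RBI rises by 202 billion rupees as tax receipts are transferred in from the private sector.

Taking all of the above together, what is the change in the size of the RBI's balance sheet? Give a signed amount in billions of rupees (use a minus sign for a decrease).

RBI balance sheet:
  Assets:      Loans to banks +103B
  Liabilities: Bank reserves −367B, Currency in circulation +268B, Government deposits +202B
Commercial banking system:
  Assets:      Reserves at CB −367B
  Liabilities: Checkable deposits −470B, Borrowings from CB +103B
Change in total RBI assets = +103 billion.

+103 billion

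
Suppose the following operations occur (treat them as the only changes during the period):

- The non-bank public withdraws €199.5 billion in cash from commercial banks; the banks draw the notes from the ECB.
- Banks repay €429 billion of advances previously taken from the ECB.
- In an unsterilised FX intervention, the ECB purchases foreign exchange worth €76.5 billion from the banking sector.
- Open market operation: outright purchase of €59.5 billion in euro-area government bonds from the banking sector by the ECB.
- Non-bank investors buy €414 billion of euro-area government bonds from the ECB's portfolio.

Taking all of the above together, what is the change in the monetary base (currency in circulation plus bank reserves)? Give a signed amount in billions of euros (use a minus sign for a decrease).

-€707 billion

ECB balance sheet:
  Assets:      Securities −€354.5B, Loans to banks −€429B, Foreign assets +€76.5B
  Liabilities: Bank reserves −€906.5B, Currency in circulation +€199.5B
Commercial banking system:
  Assets:      Reserves at CB −€906.5B, Securities −€59.5B, Foreign assets −€76.5B
  Liabilities: Checkable deposits −€613.5B, Borrowings from CB −€429B
Monetary base = currency + reserves: +€199.5B + (−€906.5B) = -€707 billion.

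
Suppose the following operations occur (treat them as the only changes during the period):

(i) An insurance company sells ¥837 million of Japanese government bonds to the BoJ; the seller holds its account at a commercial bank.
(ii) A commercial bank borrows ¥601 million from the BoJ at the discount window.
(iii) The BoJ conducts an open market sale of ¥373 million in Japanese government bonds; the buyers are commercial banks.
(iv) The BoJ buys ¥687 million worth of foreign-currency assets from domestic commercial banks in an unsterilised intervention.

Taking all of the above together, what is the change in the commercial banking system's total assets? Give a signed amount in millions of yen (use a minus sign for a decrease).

+¥1438 million

BoJ balance sheet:
  Assets:      Securities +¥464M, Loans to banks +¥601M, Foreign assets +¥687M
  Liabilities: Bank reserves +¥1752M
Commercial banking system:
  Assets:      Reserves at CB +¥1752M, Securities +¥373M, Foreign assets −¥687M
  Liabilities: Checkable deposits +¥837M, Borrowings from CB +¥601M
Change in total bank assets = +¥1438 million.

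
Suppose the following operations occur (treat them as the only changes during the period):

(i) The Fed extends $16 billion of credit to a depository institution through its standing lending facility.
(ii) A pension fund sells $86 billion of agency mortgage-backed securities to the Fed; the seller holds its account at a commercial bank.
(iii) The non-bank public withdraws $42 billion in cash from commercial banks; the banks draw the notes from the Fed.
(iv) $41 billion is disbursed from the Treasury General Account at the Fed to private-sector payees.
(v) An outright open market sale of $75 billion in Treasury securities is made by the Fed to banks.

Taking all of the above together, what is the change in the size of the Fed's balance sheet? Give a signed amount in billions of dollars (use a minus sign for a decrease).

Fed balance sheet:
  Assets:      Securities +$11B, Loans to banks +$16B
  Liabilities: Bank reserves +$26B, Currency in circulation +$42B, Government deposits −$41B
Change in total Fed assets = +$27 billion.

+$27 billion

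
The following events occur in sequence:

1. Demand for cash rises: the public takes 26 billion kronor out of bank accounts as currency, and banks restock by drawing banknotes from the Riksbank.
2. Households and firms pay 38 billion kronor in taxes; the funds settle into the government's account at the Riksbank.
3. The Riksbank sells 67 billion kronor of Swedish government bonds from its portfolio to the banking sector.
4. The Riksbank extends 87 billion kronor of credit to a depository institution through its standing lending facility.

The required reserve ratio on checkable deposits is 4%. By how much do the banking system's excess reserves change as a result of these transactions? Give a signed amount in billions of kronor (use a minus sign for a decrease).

Currency withdrawal 26 billion kronor: reserves −26B, deposits −26B.
Government account inflow 38 billion kronor: reserves −38B, deposits −38B.
OMO sale (to banks) 67 billion kronor: reserves −67B, deposits 0.
Discount-window loan 87 billion kronor: reserves +87B, deposits 0.
Totals: Δreserves = −44B, Δdeposits = −64B.
Δrequired reserves = 4% × −64B = −2.56B.
Δexcess reserves = Δreserves − Δrequired = −44B − (−2.56B) = -41.44 billion.

-41.44 billion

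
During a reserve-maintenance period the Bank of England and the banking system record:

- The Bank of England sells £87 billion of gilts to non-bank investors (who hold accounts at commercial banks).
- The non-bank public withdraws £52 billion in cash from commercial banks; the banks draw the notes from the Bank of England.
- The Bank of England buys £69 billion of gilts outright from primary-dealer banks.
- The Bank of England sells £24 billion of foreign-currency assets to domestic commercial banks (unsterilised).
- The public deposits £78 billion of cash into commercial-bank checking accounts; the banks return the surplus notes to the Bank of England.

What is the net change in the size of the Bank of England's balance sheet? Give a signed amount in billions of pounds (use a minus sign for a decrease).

Asset sale (to non-banks) £87 billion: a Bank of England asset is shed → −£87B.
Currency withdrawal £52 billion: only the composition of liabilities changes → 0.
OMO purchase (from banks) £69 billion: a Bank of England asset is acquired → +£69B.
FX sale £24 billion: a Bank of England asset is shed → −£24B.
Currency deposit £78 billion: only the composition of liabilities changes → 0.
Net: −87 + 0 + 69 − 24 + 0 = -£42 billion.

-£42 billion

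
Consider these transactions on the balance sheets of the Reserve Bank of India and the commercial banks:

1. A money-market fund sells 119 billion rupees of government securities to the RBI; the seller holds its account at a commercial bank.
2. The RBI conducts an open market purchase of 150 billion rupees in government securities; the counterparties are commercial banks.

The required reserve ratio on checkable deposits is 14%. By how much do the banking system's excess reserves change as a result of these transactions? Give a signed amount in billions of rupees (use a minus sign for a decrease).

Asset purchase (from non-banks) 119 billion rupees: reserves +119B, deposits +119B.
OMO purchase (from banks) 150 billion rupees: reserves +150B, deposits 0.
Totals: Δreserves = +269B, Δdeposits = +119B.
Δrequired reserves = 14% × +119B = +16.66B.
Δexcess reserves = Δreserves − Δrequired = +269B − (+16.66B) = +252.34 billion.

+252.34 billion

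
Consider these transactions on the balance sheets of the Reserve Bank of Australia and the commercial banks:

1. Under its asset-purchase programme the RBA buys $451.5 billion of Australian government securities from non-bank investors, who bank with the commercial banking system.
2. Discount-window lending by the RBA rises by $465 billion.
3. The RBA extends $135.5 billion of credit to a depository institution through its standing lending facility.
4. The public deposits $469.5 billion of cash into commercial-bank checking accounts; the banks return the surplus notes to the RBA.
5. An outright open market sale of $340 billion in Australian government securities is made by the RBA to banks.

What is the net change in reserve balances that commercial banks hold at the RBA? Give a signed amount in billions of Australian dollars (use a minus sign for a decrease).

Asset purchase (from non-banks) $451.5 billion: the RBA pays by crediting reserve accounts → +$451.5B.
Discount-window loan $465 billion: the loan is credited to the bank's reserve account → +$465B.
Discount-window loan $135.5 billion: the loan is credited to the bank's reserve account → +$135.5B.
Currency deposit $469.5 billion: returned notes are swapped for reserve credit → +$469.5B.
OMO sale (to banks) $340 billion: the buying banks pay out of their reserve balances → −$340B.
Net: 451.5 + 465 + 135.5 + 469.5 − 340 = +$1181.5 billion.

+$1181.5 billion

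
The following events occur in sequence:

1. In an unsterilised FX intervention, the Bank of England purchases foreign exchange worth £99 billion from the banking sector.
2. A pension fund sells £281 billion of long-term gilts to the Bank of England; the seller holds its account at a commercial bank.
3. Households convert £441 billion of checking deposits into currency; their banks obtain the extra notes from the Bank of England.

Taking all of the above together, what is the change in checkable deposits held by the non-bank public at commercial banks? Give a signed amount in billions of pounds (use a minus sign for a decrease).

FX purchase £99 billion: the counterparty is a bank, so public deposits are unchanged → 0.
Asset purchase (from non-banks) £281 billion: non-bank counterparties' bank balances rise → +£281B.
Currency withdrawal £441 billion: non-bank counterparties' bank balances fall → −£441B.
Net: 0 + 281 − 441 = -£160 billion.

-£160 billion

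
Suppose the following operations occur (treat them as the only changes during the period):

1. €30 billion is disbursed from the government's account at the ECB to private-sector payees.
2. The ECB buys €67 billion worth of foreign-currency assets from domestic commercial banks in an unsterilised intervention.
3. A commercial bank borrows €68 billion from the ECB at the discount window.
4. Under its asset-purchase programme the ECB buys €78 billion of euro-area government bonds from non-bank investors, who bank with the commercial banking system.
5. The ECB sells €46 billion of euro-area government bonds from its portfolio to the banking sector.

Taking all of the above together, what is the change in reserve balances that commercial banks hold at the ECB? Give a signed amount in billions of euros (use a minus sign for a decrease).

Government spending €30 billion: government payments flow into bank reserve accounts → +€30B.
FX purchase €67 billion: the ECB pays by crediting reserve accounts → +€67B.
Discount-window loan €68 billion: the loan is credited to the bank's reserve account → +€68B.
Asset purchase (from non-banks) €78 billion: the ECB pays by crediting reserve accounts → +€78B.
OMO sale (to banks) €46 billion: the buying banks pay out of their reserve balances → −€46B.
Net: 30 + 67 + 68 + 78 − 46 = +€197 billion.

+€197 billion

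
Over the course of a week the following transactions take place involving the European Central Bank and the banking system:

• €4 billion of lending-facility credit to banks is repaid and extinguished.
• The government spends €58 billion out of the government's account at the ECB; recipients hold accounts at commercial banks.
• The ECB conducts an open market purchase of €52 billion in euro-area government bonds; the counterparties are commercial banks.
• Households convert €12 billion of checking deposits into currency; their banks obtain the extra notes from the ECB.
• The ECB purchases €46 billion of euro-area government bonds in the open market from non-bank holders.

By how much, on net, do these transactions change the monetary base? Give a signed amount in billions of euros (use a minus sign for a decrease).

+€152 billion

ECB balance sheet:
  Assets:      Securities +€98B, Loans to banks −€4B
  Liabilities: Bank reserves +€140B, Currency in circulation +€12B, Government deposits −€58B
Monetary base = currency + reserves: +€12B + (+€140B) = +€152 billion.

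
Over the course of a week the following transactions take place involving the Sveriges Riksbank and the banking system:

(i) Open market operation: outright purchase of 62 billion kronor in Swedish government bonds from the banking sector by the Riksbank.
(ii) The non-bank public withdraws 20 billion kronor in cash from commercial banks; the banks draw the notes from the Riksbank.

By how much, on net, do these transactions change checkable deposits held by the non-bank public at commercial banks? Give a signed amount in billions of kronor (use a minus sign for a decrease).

-20 billion

Riksbank balance sheet:
  Assets:      Securities +62B
  Liabilities: Bank reserves +42B, Currency in circulation +20B
Commercial banking system:
  Assets:      Reserves at CB +42B, Securities −62B
  Liabilities: Checkable deposits −20B
So the change in checkable deposits held by the non-bank public at commercial banks is -20 billion.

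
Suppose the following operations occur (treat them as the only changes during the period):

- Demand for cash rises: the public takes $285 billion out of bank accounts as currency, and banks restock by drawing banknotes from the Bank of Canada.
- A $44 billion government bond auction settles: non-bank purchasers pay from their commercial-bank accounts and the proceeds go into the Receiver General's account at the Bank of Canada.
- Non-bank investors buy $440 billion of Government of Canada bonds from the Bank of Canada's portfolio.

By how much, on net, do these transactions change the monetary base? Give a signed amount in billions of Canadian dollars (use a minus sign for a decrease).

-$484 billion

Currency withdrawal $285 billion: just a shift between currency and reserves — both are base money → 0.
Government account inflow $44 billion: reserves shift to a non-base liability → −$44B.
Asset sale (to non-banks) $440 billion: Bank of Canada balance sheet contracts → −$440B.
Net: 0 − 44 − 440 = -$484 billion.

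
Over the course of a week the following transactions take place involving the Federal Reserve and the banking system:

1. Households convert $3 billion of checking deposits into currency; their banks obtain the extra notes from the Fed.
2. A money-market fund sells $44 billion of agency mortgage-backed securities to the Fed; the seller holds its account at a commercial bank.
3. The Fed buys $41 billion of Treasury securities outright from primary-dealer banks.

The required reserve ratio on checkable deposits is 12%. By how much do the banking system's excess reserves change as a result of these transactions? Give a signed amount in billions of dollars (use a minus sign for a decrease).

Currency withdrawal $3 billion: reserves −$3B, deposits −$3B.
Asset purchase (from non-banks) $44 billion: reserves +$44B, deposits +$44B.
OMO purchase (from banks) $41 billion: reserves +$41B, deposits 0.
Totals: Δreserves = +$82B, Δdeposits = +$41B.
Δrequired reserves = 12% × +$41B = +$4.92B.
Δexcess reserves = Δreserves − Δrequired = +$82B − (+$4.92B) = +$77.08 billion.

+$77.08 billion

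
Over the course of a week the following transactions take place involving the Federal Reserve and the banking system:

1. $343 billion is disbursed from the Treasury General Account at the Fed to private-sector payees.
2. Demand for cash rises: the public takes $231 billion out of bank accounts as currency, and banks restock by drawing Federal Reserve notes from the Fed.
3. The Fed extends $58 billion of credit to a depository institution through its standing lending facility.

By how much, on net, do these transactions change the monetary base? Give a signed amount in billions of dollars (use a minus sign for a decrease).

Government spending $343 billion: a non-base liability converts back to reserves → +$343B.
Currency withdrawal $231 billion: just a shift between currency and reserves — both are base money → 0.
Discount-window loan $58 billion: Fed balance sheet expands → +$58B.
Net: 343 + 0 + 58 = +$401 billion.

+$401 billion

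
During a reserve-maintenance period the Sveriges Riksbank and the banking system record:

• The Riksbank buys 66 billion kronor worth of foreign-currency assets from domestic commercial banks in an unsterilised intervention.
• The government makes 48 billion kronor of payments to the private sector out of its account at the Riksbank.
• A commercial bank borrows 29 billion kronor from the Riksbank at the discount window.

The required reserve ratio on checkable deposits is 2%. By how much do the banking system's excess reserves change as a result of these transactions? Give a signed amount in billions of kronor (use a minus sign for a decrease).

FX purchase 66 billion kronor: reserves +66B, deposits 0.
Government spending 48 billion kronor: reserves +48B, deposits +48B.
Discount-window loan 29 billion kronor: reserves +29B, deposits 0.
Totals: Δreserves = +143B, Δdeposits = +48B.
Δrequired reserves = 2% × +48B = +0.96B.
Δexcess reserves = Δreserves − Δrequired = +143B − (+0.96B) = +142.04 billion.

+142.04 billion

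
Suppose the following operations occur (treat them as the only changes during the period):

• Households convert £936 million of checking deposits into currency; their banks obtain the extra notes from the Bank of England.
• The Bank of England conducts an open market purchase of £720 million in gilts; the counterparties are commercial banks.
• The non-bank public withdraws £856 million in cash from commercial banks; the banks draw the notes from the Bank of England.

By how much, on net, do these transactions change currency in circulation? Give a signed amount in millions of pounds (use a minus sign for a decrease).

+£1792 million

Bank of England balance sheet:
  Assets:      Securities +£720M
  Liabilities: Bank reserves −£1072M, Currency in circulation +£1792M
So the change in currency in circulation is +£1792 million.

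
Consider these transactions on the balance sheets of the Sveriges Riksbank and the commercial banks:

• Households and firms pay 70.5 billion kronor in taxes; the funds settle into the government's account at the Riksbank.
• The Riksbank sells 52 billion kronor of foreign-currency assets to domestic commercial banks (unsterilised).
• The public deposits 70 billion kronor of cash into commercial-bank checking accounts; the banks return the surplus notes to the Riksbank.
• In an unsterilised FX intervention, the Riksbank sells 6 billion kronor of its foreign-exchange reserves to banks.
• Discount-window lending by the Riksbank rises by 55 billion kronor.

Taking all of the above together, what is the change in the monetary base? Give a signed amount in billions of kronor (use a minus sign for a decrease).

-73.5 billion

Government account inflow 70.5 billion kronor: reserves shift to a non-base liability → −70.5B.
FX sale 52 billion kronor: Riksbank balance sheet contracts → −52B.
Currency deposit 70 billion kronor: just a shift between currency and reserves — both are base money → 0.
FX sale 6 billion kronor: Riksbank balance sheet contracts → −6B.
Discount-window loan 55 billion kronor: Riksbank balance sheet expands → +55B.
Net: −70.5 − 52 + 0 − 6 + 55 = -73.5 billion.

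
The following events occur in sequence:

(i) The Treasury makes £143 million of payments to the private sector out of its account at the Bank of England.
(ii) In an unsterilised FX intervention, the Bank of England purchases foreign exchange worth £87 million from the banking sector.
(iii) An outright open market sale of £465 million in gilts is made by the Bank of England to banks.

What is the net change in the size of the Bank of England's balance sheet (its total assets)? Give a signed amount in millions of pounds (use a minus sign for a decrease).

Government spending £143 million: only the composition of liabilities changes → 0.
FX purchase £87 million: a Bank of England asset is acquired → +£87M.
OMO sale (to banks) £465 million: a Bank of England asset is shed → −£465M.
Net: 0 + 87 − 465 = -£378 million.

-£378 million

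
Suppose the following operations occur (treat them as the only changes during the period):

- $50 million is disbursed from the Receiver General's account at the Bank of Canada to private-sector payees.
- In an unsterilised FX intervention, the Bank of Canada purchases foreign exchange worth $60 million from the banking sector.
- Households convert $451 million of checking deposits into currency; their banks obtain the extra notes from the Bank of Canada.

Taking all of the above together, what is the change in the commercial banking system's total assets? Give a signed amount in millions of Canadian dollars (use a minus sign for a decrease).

-$401 million

Bank of Canada balance sheet:
  Assets:      Foreign assets +$60M
  Liabilities: Bank reserves −$341M, Currency in circulation +$451M, Government deposits −$50M
Commercial banking system:
  Assets:      Reserves at CB −$341M, Foreign assets −$60M
  Liabilities: Checkable deposits −$401M
Change in total bank assets = -$401 million.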